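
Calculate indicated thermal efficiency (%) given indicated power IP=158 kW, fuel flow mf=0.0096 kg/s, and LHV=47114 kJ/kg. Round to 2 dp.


eta_ith = (IP / (mf * LHV)) * 100
Denominator = 0.0096 * 47114 = 452.2944 kW
eta_ith = (158 / 452.2944) * 100 = 34.93%


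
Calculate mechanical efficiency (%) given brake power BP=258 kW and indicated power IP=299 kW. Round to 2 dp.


eta_mech = (BP / IP) * 100
Ratio = 258 / 299 = 0.8629
eta_mech = 0.8629 * 100 = 86.29%


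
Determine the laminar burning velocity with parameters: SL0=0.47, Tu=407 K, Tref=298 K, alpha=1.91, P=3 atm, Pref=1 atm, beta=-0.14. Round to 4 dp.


SL = SL0 * (Tu/Tref)^alpha * (P/Pref)^beta
T ratio = 407/298 = 1.36577181
(T ratio)^alpha = 1.36577181^1.91 = 1.813728
(P/Pref)^beta = 3^(-0.14) = 0.857439
SL = 0.47 * 1.813728 * 0.857439 = 0.7309 m/s


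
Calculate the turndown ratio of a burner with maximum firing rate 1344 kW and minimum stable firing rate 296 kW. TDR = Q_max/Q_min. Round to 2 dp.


TDR = Q_max / Q_min
TDR = 1344 / 296 = 4.54


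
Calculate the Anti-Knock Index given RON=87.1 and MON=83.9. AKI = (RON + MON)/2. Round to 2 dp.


AKI = (RON + MON) / 2
AKI = (87.1 + 83.9) / 2
AKI = 171.0 / 2 = 85.50


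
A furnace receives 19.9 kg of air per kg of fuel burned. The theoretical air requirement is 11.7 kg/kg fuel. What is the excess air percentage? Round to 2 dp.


Excess air = actual - stoichiometric = 19.9 - 11.7 = 8.20 kg/kg fuel
Excess air % = (excess / stoich) * 100 = (8.20 / 11.7) * 100 = 70.09%


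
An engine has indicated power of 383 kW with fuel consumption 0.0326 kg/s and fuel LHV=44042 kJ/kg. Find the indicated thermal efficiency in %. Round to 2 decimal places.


eta_ith = (IP / (mf * LHV)) * 100
Denominator = 0.0326 * 44042 = 1435.7692 kW
eta_ith = (383 / 1435.7692) * 100 = 26.68%


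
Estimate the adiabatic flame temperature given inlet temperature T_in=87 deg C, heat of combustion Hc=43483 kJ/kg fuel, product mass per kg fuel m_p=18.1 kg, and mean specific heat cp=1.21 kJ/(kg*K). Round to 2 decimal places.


T_ad = T_in + Hc / (m_p * cp)
Denominator = 18.1 * 1.21 = 21.9010
Temperature rise = 43483 / 21.9010 = 1985.43 K
T_ad = 87 + 1985.43 = 2072.43 deg C


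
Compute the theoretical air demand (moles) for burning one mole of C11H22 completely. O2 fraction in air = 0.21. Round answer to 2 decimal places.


Balanced combustion: C11H22 + 16.5 O2 -> 11 CO2 + 11 H2O
O2 needed = C + H/4 = 11 + 22/4 = 16.50 moles
Air moles = O2 / 0.21 = 16.50 / 0.21 = 78.57 moles air


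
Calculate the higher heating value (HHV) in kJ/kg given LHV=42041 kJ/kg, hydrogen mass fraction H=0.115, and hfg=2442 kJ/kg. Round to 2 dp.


HHV = LHV + hfg * 9 * H
Water addition = 2442 * 9 * 0.115 = 2527.470 kJ/kg
HHV = 42041 + 2527.470 = 44568.47 kJ/kg


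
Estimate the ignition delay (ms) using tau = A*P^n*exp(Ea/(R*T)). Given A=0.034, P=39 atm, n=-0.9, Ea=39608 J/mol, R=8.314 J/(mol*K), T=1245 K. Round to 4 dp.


tau = A * P^n * exp(Ea/(R*T))
P^n = 39^(-0.9) = 0.03698638
Ea/(R*T) = 39608/(8.314*1245) = 3.826516
exp(Ea/(R*T)) = 45.902339
tau = 0.034 * 0.03698638 * 45.902339 = 0.0577 ms


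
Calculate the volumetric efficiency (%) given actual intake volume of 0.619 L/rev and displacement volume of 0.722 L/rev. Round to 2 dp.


eta_v = (V_actual / V_disp) * 100
Ratio = 0.619 / 0.722 = 0.8573
eta_v = 0.8573 * 100 = 85.73%


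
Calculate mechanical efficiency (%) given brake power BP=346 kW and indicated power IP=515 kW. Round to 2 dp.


eta_mech = (BP / IP) * 100
Ratio = 346 / 515 = 0.6718
eta_mech = 0.6718 * 100 = 67.18%


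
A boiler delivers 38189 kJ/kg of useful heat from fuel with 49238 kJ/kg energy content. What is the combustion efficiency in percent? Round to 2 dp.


Efficiency = (Q_useful / Q_fuel) * 100
Efficiency = (38189 / 49238) * 100
Efficiency = 0.7756 * 100 = 77.56%


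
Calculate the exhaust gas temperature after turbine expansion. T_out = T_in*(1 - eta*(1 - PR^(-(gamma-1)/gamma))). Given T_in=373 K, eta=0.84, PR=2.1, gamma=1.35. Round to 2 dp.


T_out = T_in * (1 - eta * (1 - PR^(-(gamma-1)/gamma)))
Exponent = -(1.35-1)/1.35 = -0.25925926
PR^exp = 2.1^(-0.25925926) = 0.82501466
Factor = 1 - 0.84*(1 - 0.82501466) = 0.85301231
T_out = 373 * 0.85301231 = 318.17 K


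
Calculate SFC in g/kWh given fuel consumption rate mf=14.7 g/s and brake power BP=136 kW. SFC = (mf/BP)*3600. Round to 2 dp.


SFC = (mf / BP) * 3600
Rate = 14.7 / 136 = 0.108088 g/(s*kW)
SFC = 0.108088 * 3600 = 389.12 g/kWh


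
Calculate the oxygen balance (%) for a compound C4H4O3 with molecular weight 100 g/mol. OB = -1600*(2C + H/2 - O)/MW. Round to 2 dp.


OB = -1600 * (2C + H/2 - O) / MW
Inner = 2*4 + 4/2 - 3 = 7.00
OB = -1600 * 7.00 / 100 = -112.00%


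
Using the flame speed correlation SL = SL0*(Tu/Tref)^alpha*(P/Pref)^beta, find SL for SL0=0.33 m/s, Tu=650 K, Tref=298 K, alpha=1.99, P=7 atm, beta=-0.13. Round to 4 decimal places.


SL = SL0 * (Tu/Tref)^alpha * (P/Pref)^beta
T ratio = 650/298 = 2.18120805
(T ratio)^alpha = 2.18120805^1.99 = 4.720709
(P/Pref)^beta = 7^(-0.13) = 0.776492
SL = 0.33 * 4.720709 * 0.776492 = 1.2096 m/s


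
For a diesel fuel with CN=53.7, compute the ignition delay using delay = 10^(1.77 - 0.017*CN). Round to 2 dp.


delay = 10^(1.77 - 0.017*CN)
Exponent = 1.77 - 0.017*53.7 = 0.8571
delay = 10^0.8571 = 7.20 ms


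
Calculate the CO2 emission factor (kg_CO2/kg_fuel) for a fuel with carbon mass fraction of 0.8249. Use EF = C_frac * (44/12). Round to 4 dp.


EF = C_frac * (M_CO2 / M_C)
EF = 0.8249 * (44/12)
EF = 0.8249 * 3.666667 = 3.0246 kg_CO2/kg_fuel


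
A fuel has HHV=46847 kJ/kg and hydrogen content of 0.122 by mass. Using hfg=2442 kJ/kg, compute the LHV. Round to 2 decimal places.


LHV = HHV - hfg * 9 * H
Water correction = 2442 * 9 * 0.122 = 2681.316 kJ/kg
LHV = 46847 - 2681.316 = 44165.68 kJ/kg


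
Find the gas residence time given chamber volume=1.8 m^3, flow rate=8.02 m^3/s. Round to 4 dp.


tau = V / Q_flow
tau = 1.8 / 8.02 = 0.2244 s


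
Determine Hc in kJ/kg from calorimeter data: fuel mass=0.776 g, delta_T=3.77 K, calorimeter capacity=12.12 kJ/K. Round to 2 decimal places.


Hc = C_cal * delta_T / m_fuel
Q_released = 12.12 * 3.77 = 45.6924 kJ
m_fuel = 0.776 g = 0.776/1000 kg = 0.000776 kg
Hc = 45.6924 / 0.000776 = 58881.96 kJ/kg


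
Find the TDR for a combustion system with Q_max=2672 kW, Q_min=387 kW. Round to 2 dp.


TDR = Q_max / Q_min
TDR = 2672 / 387 = 6.90


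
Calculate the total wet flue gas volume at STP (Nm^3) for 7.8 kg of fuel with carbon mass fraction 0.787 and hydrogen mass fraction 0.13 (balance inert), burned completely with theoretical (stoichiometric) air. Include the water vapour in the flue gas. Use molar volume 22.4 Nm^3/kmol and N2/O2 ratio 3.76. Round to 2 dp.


Per kg fuel: CO2 = (C/12 kmol)*22.4 = (0.787/12)*22.4 = 1.46907 Nm^3
Per kg fuel: H2O = (H/2 kmol)*22.4 = (0.13/2)*22.4 = 1.45600 Nm^3
O2 needed per kg fuel = C/12 + H/4 = 0.787/12 + 0.13/4 = 0.09808333 kmol
Per kg fuel: N2 = O2*3.76*22.4 = 0.09808333*3.76*22.4 = 8.26097 Nm^3
Total per kg = 1.46907 + 1.45600 + 8.26097 = 11.18604 Nm^3
Total = 11.18604 * 7.8 = 87.25 Nm^3


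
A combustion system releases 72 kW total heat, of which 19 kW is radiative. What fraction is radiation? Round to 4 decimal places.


f_rad = Q_rad / Q_total
f_rad = 19 / 72 = 0.2639


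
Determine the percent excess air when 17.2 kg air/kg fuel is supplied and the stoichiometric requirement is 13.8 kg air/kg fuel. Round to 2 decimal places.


Excess air = actual - stoichiometric = 17.2 - 13.8 = 3.40 kg/kg fuel
Excess air % = (excess / stoich) * 100 = (3.40 / 13.8) * 100 = 24.64%


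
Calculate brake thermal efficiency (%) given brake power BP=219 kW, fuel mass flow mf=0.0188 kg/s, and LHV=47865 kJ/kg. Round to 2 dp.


eta_BTE = (BP / (mf * LHV)) * 100
Denominator = 0.0188 * 47865 = 899.8620 kW
eta_BTE = (219 / 899.8620) * 100 = 24.34%


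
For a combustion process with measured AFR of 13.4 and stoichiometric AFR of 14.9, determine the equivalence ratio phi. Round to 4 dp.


phi = AFR_stoich / AFR_actual
phi = 14.9 / 13.4 = 1.1119


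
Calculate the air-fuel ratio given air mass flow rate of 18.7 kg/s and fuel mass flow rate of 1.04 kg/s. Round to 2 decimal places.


AFR = m_air / m_fuel
AFR = 18.7 / 1.04 = 17.98


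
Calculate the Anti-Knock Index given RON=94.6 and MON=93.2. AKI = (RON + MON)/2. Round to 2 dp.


AKI = (RON + MON) / 2
AKI = (94.6 + 93.2) / 2
AKI = 187.8 / 2 = 93.90


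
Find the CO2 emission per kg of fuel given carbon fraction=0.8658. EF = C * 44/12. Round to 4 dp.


EF = C_frac * (M_CO2 / M_C)
EF = 0.8658 * (44/12)
EF = 0.8658 * 3.666667 = 3.1746 kg_CO2/kg_fuel


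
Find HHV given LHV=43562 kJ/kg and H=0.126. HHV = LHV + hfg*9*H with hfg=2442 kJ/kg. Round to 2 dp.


HHV = LHV + hfg * 9 * H
Water addition = 2442 * 9 * 0.126 = 2769.228 kJ/kg
HHV = 43562 + 2769.228 = 46331.23 kJ/kg


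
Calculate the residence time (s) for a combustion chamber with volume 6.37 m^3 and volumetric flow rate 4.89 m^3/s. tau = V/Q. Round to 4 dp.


tau = V / Q_flow
tau = 6.37 / 4.89 = 1.3027 s


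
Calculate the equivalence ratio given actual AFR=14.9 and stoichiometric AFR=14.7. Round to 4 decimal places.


phi = AFR_stoich / AFR_actual
phi = 14.7 / 14.9 = 0.9866


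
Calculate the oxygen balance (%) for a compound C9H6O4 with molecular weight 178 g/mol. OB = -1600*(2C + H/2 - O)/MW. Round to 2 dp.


OB = -1600 * (2C + H/2 - O) / MW
Inner = 2*9 + 6/2 - 4 = 17.00
OB = -1600 * 17.00 / 178 = -152.81%


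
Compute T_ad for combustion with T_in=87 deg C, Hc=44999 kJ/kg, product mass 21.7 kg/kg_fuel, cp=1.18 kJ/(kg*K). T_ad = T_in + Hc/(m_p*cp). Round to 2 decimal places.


T_ad = T_in + Hc / (m_p * cp)
Denominator = 21.7 * 1.18 = 25.6060
Temperature rise = 44999 / 25.6060 = 1757.36 K
T_ad = 87 + 1757.36 = 1844.36 deg C


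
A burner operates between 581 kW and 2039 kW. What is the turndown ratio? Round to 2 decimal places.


TDR = Q_max / Q_min
TDR = 2039 / 581 = 3.51


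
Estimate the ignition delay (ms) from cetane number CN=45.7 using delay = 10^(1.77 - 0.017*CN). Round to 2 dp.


delay = 10^(1.77 - 0.017*CN)
Exponent = 1.77 - 0.017*45.7 = 0.9931
delay = 10^0.9931 = 9.84 ms


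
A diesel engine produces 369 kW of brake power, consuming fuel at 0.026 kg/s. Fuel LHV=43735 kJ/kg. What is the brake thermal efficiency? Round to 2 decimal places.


eta_BTE = (BP / (mf * LHV)) * 100
Denominator = 0.026 * 43735 = 1137.1100 kW
eta_BTE = (369 / 1137.1100) * 100 = 32.45%


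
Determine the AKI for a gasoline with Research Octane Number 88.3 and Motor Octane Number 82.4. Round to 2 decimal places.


AKI = (RON + MON) / 2
AKI = (88.3 + 82.4) / 2
AKI = 170.7 / 2 = 85.35


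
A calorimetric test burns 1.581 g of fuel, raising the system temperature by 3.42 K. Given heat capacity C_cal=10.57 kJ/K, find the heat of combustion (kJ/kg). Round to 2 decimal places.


Hc = C_cal * delta_T / m_fuel
Q_released = 10.57 * 3.42 = 36.1494 kJ
m_fuel = 1.581 g = 1.581/1000 kg = 0.001581 kg
Hc = 36.1494 / 0.001581 = 22864.90 kJ/kg


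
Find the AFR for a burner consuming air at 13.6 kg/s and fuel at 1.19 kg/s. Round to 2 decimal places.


AFR = m_air / m_fuel
AFR = 13.6 / 1.19 = 11.43


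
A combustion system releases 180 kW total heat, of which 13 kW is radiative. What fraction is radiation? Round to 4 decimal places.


f_rad = Q_rad / Q_total
f_rad = 13 / 180 = 0.0722


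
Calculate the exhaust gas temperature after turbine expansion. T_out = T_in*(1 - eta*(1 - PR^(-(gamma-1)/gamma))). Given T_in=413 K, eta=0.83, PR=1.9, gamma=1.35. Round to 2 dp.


T_out = T_in * (1 - eta * (1 - PR^(-(gamma-1)/gamma)))
Exponent = -(1.35-1)/1.35 = -0.25925926
PR^exp = 1.9^(-0.25925926) = 0.84670193
Factor = 1 - 0.83*(1 - 0.84670193) = 0.87276260
T_out = 413 * 0.87276260 = 360.45 K


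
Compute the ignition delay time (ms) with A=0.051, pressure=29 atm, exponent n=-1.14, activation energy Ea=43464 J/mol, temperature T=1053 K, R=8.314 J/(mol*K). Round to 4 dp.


tau = A * P^n * exp(Ea/(R*T))
P^n = 29^(-1.14) = 0.02152119
Ea/(R*T) = 43464/(8.314*1053) = 4.964680
exp(Ea/(R*T)) = 143.262764
tau = 0.051 * 0.02152119 * 143.262764 = 0.1572 ms


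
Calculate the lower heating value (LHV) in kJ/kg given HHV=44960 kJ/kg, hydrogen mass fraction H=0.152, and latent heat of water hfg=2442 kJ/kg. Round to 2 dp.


LHV = HHV - hfg * 9 * H
Water correction = 2442 * 9 * 0.152 = 3340.656 kJ/kg
LHV = 44960 - 3340.656 = 41619.34 kJ/kg


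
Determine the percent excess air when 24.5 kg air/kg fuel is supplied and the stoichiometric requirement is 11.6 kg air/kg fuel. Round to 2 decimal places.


Excess air = actual - stoichiometric = 24.5 - 11.6 = 12.90 kg/kg fuel
Excess air % = (excess / stoich) * 100 = (12.90 / 11.6) * 100 = 111.21%


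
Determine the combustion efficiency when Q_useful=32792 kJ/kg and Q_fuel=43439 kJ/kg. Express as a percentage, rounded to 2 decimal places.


Efficiency = (Q_useful / Q_fuel) * 100
Efficiency = (32792 / 43439) * 100
Efficiency = 0.7549 * 100 = 75.49%


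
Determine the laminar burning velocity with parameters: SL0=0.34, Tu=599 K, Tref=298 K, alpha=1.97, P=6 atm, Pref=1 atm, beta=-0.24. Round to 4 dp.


SL = SL0 * (Tu/Tref)^alpha * (P/Pref)^beta
T ratio = 599/298 = 2.01006711
(T ratio)^alpha = 2.01006711^1.97 = 3.956624
(P/Pref)^beta = 6^(-0.24) = 0.650495
SL = 0.34 * 3.956624 * 0.650495 = 0.8751 m/s


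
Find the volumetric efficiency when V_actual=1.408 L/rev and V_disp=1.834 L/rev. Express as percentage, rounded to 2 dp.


eta_v = (V_actual / V_disp) * 100
Ratio = 1.408 / 1.834 = 0.7677
eta_v = 0.7677 * 100 = 76.77%


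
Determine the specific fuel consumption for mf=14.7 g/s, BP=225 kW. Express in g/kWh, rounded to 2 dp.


SFC = (mf / BP) * 3600
Rate = 14.7 / 225 = 0.065333 g/(s*kW)
SFC = 0.065333 * 3600 = 235.20 g/kWh


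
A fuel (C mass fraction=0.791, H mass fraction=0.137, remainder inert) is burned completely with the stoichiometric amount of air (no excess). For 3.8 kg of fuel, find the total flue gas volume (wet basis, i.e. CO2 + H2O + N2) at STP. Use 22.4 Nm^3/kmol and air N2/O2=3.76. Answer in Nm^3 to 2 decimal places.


Per kg fuel: CO2 = (C/12 kmol)*22.4 = (0.791/12)*22.4 = 1.47653 Nm^3
Per kg fuel: H2O = (H/2 kmol)*22.4 = (0.137/2)*22.4 = 1.53440 Nm^3
O2 needed per kg fuel = C/12 + H/4 = 0.791/12 + 0.137/4 = 0.10016667 kmol
Per kg fuel: N2 = O2*3.76*22.4 = 0.10016667*3.76*22.4 = 8.43644 Nm^3
Total per kg = 1.47653 + 1.53440 + 8.43644 = 11.44737 Nm^3
Total = 11.44737 * 3.8 = 43.50 Nm^3


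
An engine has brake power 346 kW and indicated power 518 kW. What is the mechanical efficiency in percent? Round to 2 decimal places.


eta_mech = (BP / IP) * 100
Ratio = 346 / 518 = 0.6680
eta_mech = 0.6680 * 100 = 66.80%


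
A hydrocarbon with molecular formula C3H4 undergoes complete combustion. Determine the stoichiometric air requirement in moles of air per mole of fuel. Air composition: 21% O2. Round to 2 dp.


Balanced combustion: C3H4 + 4 O2 -> 3 CO2 + 2 H2O
O2 needed = C + H/4 = 3 + 4/4 = 4.00 moles
Air moles = O2 / 0.21 = 4.00 / 0.21 = 19.05 moles air


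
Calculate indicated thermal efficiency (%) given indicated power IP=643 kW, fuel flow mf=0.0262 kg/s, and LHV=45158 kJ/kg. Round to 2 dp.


eta_ith = (IP / (mf * LHV)) * 100
Denominator = 0.0262 * 45158 = 1183.1396 kW
eta_ith = (643 / 1183.1396) * 100 = 54.35%


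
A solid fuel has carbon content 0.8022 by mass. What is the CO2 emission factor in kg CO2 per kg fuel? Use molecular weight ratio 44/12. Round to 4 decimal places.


EF = C_frac * (M_CO2 / M_C)
EF = 0.8022 * (44/12)
EF = 0.8022 * 3.666667 = 2.9414 kg_CO2/kg_fuel


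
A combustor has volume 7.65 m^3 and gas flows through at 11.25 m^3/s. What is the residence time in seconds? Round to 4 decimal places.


tau = V / Q_flow
tau = 7.65 / 11.25 = 0.6800 s


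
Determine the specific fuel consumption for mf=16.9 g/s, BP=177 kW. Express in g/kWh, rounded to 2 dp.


SFC = (mf / BP) * 3600
Rate = 16.9 / 177 = 0.095480 g/(s*kW)
SFC = 0.095480 * 3600 = 343.73 g/kWh


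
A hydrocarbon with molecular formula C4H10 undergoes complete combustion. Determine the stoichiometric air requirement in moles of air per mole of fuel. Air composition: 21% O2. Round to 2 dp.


Balanced combustion: C4H10 + 6.5 O2 -> 4 CO2 + 5 H2O
O2 needed = C + H/4 = 4 + 10/4 = 6.50 moles
Air moles = O2 / 0.21 = 6.50 / 0.21 = 30.95 moles air


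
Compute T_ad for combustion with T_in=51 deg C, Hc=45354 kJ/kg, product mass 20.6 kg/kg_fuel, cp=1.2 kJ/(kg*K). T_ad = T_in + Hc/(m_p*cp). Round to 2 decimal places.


T_ad = T_in + Hc / (m_p * cp)
Denominator = 20.6 * 1.2 = 24.7200
Temperature rise = 45354 / 24.7200 = 1834.71 K
T_ad = 51 + 1834.71 = 1885.71 deg C


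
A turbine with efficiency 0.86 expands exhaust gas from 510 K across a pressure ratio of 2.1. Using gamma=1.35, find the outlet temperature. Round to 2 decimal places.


T_out = T_in * (1 - eta * (1 - PR^(-(gamma-1)/gamma)))
Exponent = -(1.35-1)/1.35 = -0.25925926
PR^exp = 2.1^(-0.25925926) = 0.82501466
Factor = 1 - 0.86*(1 - 0.82501466) = 0.84951261
T_out = 510 * 0.84951261 = 433.25 K


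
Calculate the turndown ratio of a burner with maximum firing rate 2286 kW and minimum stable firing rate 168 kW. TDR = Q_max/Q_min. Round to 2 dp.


TDR = Q_max / Q_min
TDR = 2286 / 168 = 13.61


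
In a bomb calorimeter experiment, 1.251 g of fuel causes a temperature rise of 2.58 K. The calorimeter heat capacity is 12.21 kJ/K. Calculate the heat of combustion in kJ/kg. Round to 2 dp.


Hc = C_cal * delta_T / m_fuel
Q_released = 12.21 * 2.58 = 31.5018 kJ
m_fuel = 1.251 g = 1.251/1000 kg = 0.001251 kg
Hc = 31.5018 / 0.001251 = 25181.29 kJ/kg


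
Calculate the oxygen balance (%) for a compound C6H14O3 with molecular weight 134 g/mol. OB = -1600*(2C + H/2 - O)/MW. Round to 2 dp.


OB = -1600 * (2C + H/2 - O) / MW
Inner = 2*6 + 14/2 - 3 = 16.00
OB = -1600 * 16.00 / 134 = -191.04%


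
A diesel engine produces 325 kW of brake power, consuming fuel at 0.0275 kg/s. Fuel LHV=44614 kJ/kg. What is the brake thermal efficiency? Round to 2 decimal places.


eta_BTE = (BP / (mf * LHV)) * 100
Denominator = 0.0275 * 44614 = 1226.8850 kW
eta_BTE = (325 / 1226.8850) * 100 = 26.49%


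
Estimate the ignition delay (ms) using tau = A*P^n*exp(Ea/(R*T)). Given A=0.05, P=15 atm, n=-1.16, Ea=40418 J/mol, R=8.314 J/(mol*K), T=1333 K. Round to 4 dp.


tau = A * P^n * exp(Ea/(R*T))
P^n = 15^(-1.16) = 0.04322491
Ea/(R*T) = 40418/(8.314*1333) = 3.646991
exp(Ea/(R*T)) = 38.359056
tau = 0.05 * 0.04322491 * 38.359056 = 0.0829 ms


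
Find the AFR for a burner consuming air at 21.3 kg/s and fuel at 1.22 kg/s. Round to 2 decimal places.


AFR = m_air / m_fuel
AFR = 21.3 / 1.22 = 17.46


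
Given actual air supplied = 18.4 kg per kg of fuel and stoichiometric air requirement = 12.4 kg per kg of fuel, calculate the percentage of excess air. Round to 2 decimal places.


Excess air = actual - stoichiometric = 18.4 - 12.4 = 6.00 kg/kg fuel
Excess air % = (excess / stoich) * 100 = (6.00 / 12.4) * 100 = 48.39%


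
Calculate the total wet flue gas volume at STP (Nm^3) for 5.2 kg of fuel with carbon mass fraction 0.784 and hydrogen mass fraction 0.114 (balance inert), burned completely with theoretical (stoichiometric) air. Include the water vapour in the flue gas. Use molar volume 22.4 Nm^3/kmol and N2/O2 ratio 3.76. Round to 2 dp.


Per kg fuel: CO2 = (C/12 kmol)*22.4 = (0.784/12)*22.4 = 1.46347 Nm^3
Per kg fuel: H2O = (H/2 kmol)*22.4 = (0.114/2)*22.4 = 1.27680 Nm^3
O2 needed per kg fuel = C/12 + H/4 = 0.784/12 + 0.114/4 = 0.09383333 kmol
Per kg fuel: N2 = O2*3.76*22.4 = 0.09383333*3.76*22.4 = 7.90302 Nm^3
Total per kg = 1.46347 + 1.27680 + 7.90302 = 10.64329 Nm^3
Total = 10.64329 * 5.2 = 55.35 Nm^3


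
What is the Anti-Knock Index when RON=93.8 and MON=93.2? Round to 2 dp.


AKI = (RON + MON) / 2
AKI = (93.8 + 93.2) / 2
AKI = 187.0 / 2 = 93.50


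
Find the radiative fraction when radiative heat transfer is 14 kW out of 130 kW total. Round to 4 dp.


f_rad = Q_rad / Q_total
f_rad = 14 / 130 = 0.1077


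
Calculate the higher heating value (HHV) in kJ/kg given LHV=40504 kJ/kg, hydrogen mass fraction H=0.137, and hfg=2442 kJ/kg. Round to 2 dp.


HHV = LHV + hfg * 9 * H
Water addition = 2442 * 9 * 0.137 = 3010.986 kJ/kg
HHV = 40504 + 3010.986 = 43514.99 kJ/kg


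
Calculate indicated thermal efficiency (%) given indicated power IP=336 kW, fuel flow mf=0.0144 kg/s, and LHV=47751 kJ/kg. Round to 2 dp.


eta_ith = (IP / (mf * LHV)) * 100
Denominator = 0.0144 * 47751 = 687.6144 kW
eta_ith = (336 / 687.6144) * 100 = 48.86%


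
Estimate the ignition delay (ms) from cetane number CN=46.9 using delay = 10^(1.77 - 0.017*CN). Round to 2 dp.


delay = 10^(1.77 - 0.017*CN)
Exponent = 1.77 - 0.017*46.9 = 0.9727
delay = 10^0.9727 = 9.39 ms


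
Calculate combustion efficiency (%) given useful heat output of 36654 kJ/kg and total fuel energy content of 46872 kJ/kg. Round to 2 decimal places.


Efficiency = (Q_useful / Q_fuel) * 100
Efficiency = (36654 / 46872) * 100
Efficiency = 0.7820 * 100 = 78.20%


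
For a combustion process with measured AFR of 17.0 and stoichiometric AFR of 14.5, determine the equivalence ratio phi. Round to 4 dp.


phi = AFR_stoich / AFR_actual
phi = 14.5 / 17.0 = 0.8529


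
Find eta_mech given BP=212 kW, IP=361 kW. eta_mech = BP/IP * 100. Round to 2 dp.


eta_mech = (BP / IP) * 100
Ratio = 212 / 361 = 0.5873
eta_mech = 0.5873 * 100 = 58.73%


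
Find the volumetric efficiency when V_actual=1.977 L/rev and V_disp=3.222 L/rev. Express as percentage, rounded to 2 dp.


eta_v = (V_actual / V_disp) * 100
Ratio = 1.977 / 3.222 = 0.6136
eta_v = 0.6136 * 100 = 61.36%


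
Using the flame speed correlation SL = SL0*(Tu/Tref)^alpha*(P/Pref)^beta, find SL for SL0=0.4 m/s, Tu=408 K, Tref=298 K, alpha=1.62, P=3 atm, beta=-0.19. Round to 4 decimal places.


SL = SL0 * (Tu/Tref)^alpha * (P/Pref)^beta
T ratio = 408/298 = 1.36912752
(T ratio)^alpha = 1.36912752^1.62 = 1.663562
(P/Pref)^beta = 3^(-0.19) = 0.811609
SL = 0.4 * 1.663562 * 0.811609 = 0.5401 m/s


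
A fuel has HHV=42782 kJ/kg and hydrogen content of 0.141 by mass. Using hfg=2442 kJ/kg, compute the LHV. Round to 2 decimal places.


LHV = HHV - hfg * 9 * H
Water correction = 2442 * 9 * 0.141 = 3098.898 kJ/kg
LHV = 42782 - 3098.898 = 39683.10 kJ/kg


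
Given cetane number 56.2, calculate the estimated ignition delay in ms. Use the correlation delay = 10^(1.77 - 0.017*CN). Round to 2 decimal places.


delay = 10^(1.77 - 0.017*CN)
Exponent = 1.77 - 0.017*56.2 = 0.8146
delay = 10^0.8146 = 6.53 ms


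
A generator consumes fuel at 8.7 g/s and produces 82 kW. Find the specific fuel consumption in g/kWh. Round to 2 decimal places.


SFC = (mf / BP) * 3600
Rate = 8.7 / 82 = 0.106098 g/(s*kW)
SFC = 0.106098 * 3600 = 381.95 g/kWh


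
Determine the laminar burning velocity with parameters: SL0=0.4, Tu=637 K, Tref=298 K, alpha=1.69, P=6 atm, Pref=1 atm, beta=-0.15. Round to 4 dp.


SL = SL0 * (Tu/Tref)^alpha * (P/Pref)^beta
T ratio = 637/298 = 2.13758389
(T ratio)^alpha = 2.13758389^1.69 = 3.610523
(P/Pref)^beta = 6^(-0.15) = 0.764324
SL = 0.4 * 3.610523 * 0.764324 = 1.1038 m/s


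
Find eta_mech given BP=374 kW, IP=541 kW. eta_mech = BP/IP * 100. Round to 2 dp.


eta_mech = (BP / IP) * 100
Ratio = 374 / 541 = 0.6913
eta_mech = 0.6913 * 100 = 69.13%


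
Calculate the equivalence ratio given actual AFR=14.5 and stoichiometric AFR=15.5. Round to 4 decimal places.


phi = AFR_stoich / AFR_actual
phi = 15.5 / 14.5 = 1.0690


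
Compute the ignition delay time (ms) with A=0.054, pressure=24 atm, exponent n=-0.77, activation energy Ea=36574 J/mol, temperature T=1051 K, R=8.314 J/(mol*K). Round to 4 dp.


tau = A * P^n * exp(Ea/(R*T))
P^n = 24^(-0.77) = 0.08654408
Ea/(R*T) = 36574/(8.314*1051) = 4.185619
exp(Ea/(R*T)) = 65.734197
tau = 0.054 * 0.08654408 * 65.734197 = 0.3072 ms


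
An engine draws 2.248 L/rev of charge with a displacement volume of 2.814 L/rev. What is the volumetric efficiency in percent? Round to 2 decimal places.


eta_v = (V_actual / V_disp) * 100
Ratio = 2.248 / 2.814 = 0.7989
eta_v = 0.7989 * 100 = 79.89%


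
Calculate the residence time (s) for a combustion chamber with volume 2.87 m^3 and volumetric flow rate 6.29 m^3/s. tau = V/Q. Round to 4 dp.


tau = V / Q_flow
tau = 2.87 / 6.29 = 0.4563 s


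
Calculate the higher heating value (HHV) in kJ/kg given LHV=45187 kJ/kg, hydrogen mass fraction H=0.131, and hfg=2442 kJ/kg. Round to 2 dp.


HHV = LHV + hfg * 9 * H
Water addition = 2442 * 9 * 0.131 = 2879.118 kJ/kg
HHV = 45187 + 2879.118 = 48066.12 kJ/kg


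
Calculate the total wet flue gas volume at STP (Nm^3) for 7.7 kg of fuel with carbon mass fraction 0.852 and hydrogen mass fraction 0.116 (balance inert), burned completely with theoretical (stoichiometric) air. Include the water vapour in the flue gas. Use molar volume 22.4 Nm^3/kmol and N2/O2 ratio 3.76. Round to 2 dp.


Per kg fuel: CO2 = (C/12 kmol)*22.4 = (0.852/12)*22.4 = 1.59040 Nm^3
Per kg fuel: H2O = (H/2 kmol)*22.4 = (0.116/2)*22.4 = 1.29920 Nm^3
O2 needed per kg fuel = C/12 + H/4 = 0.852/12 + 0.116/4 = 0.10000000 kmol
Per kg fuel: N2 = O2*3.76*22.4 = 0.10000000*3.76*22.4 = 8.42240 Nm^3
Total per kg = 1.59040 + 1.29920 + 8.42240 = 11.31200 Nm^3
Total = 11.31200 * 7.7 = 87.10 Nm^3


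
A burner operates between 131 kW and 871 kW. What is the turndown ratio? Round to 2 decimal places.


TDR = Q_max / Q_min
TDR = 871 / 131 = 6.65


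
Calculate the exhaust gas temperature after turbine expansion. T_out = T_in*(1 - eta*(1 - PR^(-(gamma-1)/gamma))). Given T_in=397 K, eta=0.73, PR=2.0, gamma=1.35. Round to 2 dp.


T_out = T_in * (1 - eta * (1 - PR^(-(gamma-1)/gamma)))
Exponent = -(1.35-1)/1.35 = -0.25925926
PR^exp = 2.0^(-0.25925926) = 0.83551680
Factor = 1 - 0.73*(1 - 0.83551680) = 0.87992726
T_out = 397 * 0.87992726 = 349.33 K


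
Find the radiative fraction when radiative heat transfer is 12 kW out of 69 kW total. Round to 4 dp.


f_rad = Q_rad / Q_total
f_rad = 12 / 69 = 0.1739


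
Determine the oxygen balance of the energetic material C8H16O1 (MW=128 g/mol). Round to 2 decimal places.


OB = -1600 * (2C + H/2 - O) / MW
Inner = 2*8 + 16/2 - 1 = 23.00
OB = -1600 * 23.00 / 128 = -287.50%


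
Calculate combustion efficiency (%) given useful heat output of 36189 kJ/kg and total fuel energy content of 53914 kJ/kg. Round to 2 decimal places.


Efficiency = (Q_useful / Q_fuel) * 100
Efficiency = (36189 / 53914) * 100
Efficiency = 0.6712 * 100 = 67.12%


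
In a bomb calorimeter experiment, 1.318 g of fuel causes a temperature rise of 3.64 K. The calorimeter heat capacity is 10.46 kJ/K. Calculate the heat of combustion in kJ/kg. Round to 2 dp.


Hc = C_cal * delta_T / m_fuel
Q_released = 10.46 * 3.64 = 38.0744 kJ
m_fuel = 1.318 g = 1.318/1000 kg = 0.001318 kg
Hc = 38.0744 / 0.001318 = 28888.01 kJ/kg


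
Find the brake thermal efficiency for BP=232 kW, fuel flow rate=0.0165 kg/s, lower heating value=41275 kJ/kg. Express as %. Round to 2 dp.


eta_BTE = (BP / (mf * LHV)) * 100
Denominator = 0.0165 * 41275 = 681.0375 kW
eta_BTE = (232 / 681.0375) * 100 = 34.07%


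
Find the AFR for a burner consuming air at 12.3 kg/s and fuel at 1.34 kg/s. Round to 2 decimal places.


AFR = m_air / m_fuel
AFR = 12.3 / 1.34 = 9.18


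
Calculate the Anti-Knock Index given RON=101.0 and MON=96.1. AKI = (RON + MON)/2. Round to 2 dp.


AKI = (RON + MON) / 2
AKI = (101.0 + 96.1) / 2
AKI = 197.1 / 2 = 98.55


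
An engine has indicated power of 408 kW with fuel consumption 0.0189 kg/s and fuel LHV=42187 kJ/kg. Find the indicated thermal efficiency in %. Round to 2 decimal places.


eta_ith = (IP / (mf * LHV)) * 100
Denominator = 0.0189 * 42187 = 797.3343 kW
eta_ith = (408 / 797.3343) * 100 = 51.17%


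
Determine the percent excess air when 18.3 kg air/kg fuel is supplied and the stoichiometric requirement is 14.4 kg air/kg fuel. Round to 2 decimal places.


Excess air = actual - stoichiometric = 18.3 - 14.4 = 3.90 kg/kg fuel
Excess air % = (excess / stoich) * 100 = (3.90 / 14.4) * 100 = 27.08%


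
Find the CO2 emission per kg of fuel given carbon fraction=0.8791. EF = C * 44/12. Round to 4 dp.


EF = C_frac * (M_CO2 / M_C)
EF = 0.8791 * (44/12)
EF = 0.8791 * 3.666667 = 3.2234 kg_CO2/kg_fuel


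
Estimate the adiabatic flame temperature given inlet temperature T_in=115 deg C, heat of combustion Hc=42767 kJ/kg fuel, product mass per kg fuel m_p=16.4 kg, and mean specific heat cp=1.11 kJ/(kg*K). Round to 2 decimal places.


T_ad = T_in + Hc / (m_p * cp)
Denominator = 16.4 * 1.11 = 18.2040
Temperature rise = 42767 / 18.2040 = 2349.32 K
T_ad = 115 + 2349.32 = 2464.32 deg C


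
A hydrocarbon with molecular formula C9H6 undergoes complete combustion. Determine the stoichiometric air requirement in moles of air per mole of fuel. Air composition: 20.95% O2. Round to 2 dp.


Balanced combustion: C9H6 + 10.5 O2 -> 9 CO2 + 3 H2O
O2 needed = C + H/4 = 9 + 6/4 = 10.50 moles
Air moles = O2 / 0.2095 = 10.50 / 0.2095 = 50.12 moles air


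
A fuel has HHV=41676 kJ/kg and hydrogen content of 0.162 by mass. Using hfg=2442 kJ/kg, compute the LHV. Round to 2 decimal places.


LHV = HHV - hfg * 9 * H
Water correction = 2442 * 9 * 0.162 = 3560.436 kJ/kg
LHV = 41676 - 3560.436 = 38115.56 kJ/kg


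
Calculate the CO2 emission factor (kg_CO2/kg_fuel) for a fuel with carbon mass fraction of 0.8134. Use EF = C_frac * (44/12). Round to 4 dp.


EF = C_frac * (M_CO2 / M_C)
EF = 0.8134 * (44/12)
EF = 0.8134 * 3.666667 = 2.9825 kg_CO2/kg_fuel


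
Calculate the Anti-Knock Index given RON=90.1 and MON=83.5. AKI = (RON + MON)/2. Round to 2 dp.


AKI = (RON + MON) / 2
AKI = (90.1 + 83.5) / 2
AKI = 173.6 / 2 = 86.80


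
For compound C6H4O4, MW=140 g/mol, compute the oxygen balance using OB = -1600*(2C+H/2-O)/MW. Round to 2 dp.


OB = -1600 * (2C + H/2 - O) / MW
Inner = 2*6 + 4/2 - 4 = 10.00
OB = -1600 * 10.00 / 140 = -114.29%


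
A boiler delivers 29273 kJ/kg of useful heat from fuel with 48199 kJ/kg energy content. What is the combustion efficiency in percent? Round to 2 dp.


Efficiency = (Q_useful / Q_fuel) * 100
Efficiency = (29273 / 48199) * 100
Efficiency = 0.6073 * 100 = 60.73%


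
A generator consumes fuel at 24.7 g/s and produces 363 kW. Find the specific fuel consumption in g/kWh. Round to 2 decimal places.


SFC = (mf / BP) * 3600
Rate = 24.7 / 363 = 0.068044 g/(s*kW)
SFC = 0.068044 * 3600 = 244.96 g/kWh


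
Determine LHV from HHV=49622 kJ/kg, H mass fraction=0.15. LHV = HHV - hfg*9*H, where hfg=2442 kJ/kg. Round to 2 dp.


LHV = HHV - hfg * 9 * H
Water correction = 2442 * 9 * 0.15 = 3296.700 kJ/kg
LHV = 49622 - 3296.700 = 46325.30 kJ/kg


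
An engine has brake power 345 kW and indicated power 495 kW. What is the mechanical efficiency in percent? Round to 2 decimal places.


eta_mech = (BP / IP) * 100
Ratio = 345 / 495 = 0.6970
eta_mech = 0.6970 * 100 = 69.70%


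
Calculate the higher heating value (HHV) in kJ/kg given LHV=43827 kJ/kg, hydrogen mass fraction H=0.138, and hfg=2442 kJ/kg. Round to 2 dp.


HHV = LHV + hfg * 9 * H
Water addition = 2442 * 9 * 0.138 = 3032.964 kJ/kg
HHV = 43827 + 3032.964 = 46859.96 kJ/kg


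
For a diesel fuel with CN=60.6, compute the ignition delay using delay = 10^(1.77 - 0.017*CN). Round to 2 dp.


delay = 10^(1.77 - 0.017*CN)
Exponent = 1.77 - 0.017*60.6 = 0.7398
delay = 10^0.7398 = 5.49 ms


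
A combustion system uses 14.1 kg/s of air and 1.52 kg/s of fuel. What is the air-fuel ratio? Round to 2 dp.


AFR = m_air / m_fuel
AFR = 14.1 / 1.52 = 9.28


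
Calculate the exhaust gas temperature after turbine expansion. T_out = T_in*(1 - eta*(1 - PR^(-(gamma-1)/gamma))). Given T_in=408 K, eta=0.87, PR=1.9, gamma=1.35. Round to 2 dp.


T_out = T_in * (1 - eta * (1 - PR^(-(gamma-1)/gamma)))
Exponent = -(1.35-1)/1.35 = -0.25925926
PR^exp = 1.9^(-0.25925926) = 0.84670193
Factor = 1 - 0.87*(1 - 0.84670193) = 0.86663068
T_out = 408 * 0.86663068 = 353.59 K


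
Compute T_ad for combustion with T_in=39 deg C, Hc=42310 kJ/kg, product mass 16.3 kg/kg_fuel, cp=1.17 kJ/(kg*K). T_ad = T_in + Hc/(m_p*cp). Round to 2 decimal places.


T_ad = T_in + Hc / (m_p * cp)
Denominator = 16.3 * 1.17 = 19.0710
Temperature rise = 42310 / 19.0710 = 2218.55 K
T_ad = 39 + 2218.55 = 2257.55 deg C


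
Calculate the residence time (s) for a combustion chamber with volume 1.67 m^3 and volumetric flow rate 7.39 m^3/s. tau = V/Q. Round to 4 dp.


tau = V / Q_flow
tau = 1.67 / 7.39 = 0.2260 s


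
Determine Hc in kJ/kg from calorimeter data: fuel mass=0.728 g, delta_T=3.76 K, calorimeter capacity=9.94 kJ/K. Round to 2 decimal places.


Hc = C_cal * delta_T / m_fuel
Q_released = 9.94 * 3.76 = 37.3744 kJ
m_fuel = 0.728 g = 0.728/1000 kg = 0.000728 kg
Hc = 37.3744 / 0.000728 = 51338.46 kJ/kg


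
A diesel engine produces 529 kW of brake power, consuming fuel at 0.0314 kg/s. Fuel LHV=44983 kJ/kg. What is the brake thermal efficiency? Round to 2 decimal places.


eta_BTE = (BP / (mf * LHV)) * 100
Denominator = 0.0314 * 44983 = 1412.4662 kW
eta_BTE = (529 / 1412.4662) * 100 = 37.45%


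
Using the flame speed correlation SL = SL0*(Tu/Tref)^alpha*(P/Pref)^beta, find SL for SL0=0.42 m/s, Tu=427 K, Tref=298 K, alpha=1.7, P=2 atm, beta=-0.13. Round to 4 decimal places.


SL = SL0 * (Tu/Tref)^alpha * (P/Pref)^beta
T ratio = 427/298 = 1.43288591
(T ratio)^alpha = 1.43288591^1.7 = 1.843146
(P/Pref)^beta = 2^(-0.13) = 0.913831
SL = 0.42 * 1.843146 * 0.913831 = 0.7074 m/s


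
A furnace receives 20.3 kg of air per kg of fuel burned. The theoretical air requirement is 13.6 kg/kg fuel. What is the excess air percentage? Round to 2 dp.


Excess air = actual - stoichiometric = 20.3 - 13.6 = 6.70 kg/kg fuel
Excess air % = (excess / stoich) * 100 = (6.70 / 13.6) * 100 = 49.26%


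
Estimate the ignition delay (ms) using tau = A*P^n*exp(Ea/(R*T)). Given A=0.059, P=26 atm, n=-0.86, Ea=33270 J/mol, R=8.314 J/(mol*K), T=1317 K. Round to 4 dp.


tau = A * P^n * exp(Ea/(R*T))
P^n = 26^(-0.86) = 0.06069081
Ea/(R*T) = 33270/(8.314*1317) = 3.038484
exp(Ea/(R*T)) = 20.873582
tau = 0.059 * 0.06069081 * 20.873582 = 0.0747 ms


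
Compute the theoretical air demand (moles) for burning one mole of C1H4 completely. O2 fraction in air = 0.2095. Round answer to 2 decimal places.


Balanced combustion: C1H4 + 2 O2 -> 1 CO2 + 2 H2O
O2 needed = C + H/4 = 1 + 4/4 = 2.00 moles
Air moles = O2 / 0.2095 = 2.00 / 0.2095 = 9.55 moles air


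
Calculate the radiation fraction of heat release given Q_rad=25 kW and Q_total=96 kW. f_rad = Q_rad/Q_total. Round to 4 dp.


f_rad = Q_rad / Q_total
f_rad = 25 / 96 = 0.2604


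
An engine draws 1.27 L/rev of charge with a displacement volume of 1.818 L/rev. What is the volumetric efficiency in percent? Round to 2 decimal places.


eta_v = (V_actual / V_disp) * 100
Ratio = 1.27 / 1.818 = 0.6986
eta_v = 0.6986 * 100 = 69.86%


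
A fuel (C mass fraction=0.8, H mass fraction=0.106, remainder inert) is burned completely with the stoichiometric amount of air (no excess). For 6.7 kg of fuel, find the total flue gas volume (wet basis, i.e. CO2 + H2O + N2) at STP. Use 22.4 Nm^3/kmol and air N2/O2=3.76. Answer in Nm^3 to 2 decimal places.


Per kg fuel: CO2 = (C/12 kmol)*22.4 = (0.8/12)*22.4 = 1.49333 Nm^3
Per kg fuel: H2O = (H/2 kmol)*22.4 = (0.106/2)*22.4 = 1.18720 Nm^3
O2 needed per kg fuel = C/12 + H/4 = 0.8/12 + 0.106/4 = 0.09316667 kmol
Per kg fuel: N2 = O2*3.76*22.4 = 0.09316667*3.76*22.4 = 7.84687 Nm^3
Total per kg = 1.49333 + 1.18720 + 7.84687 = 10.52740 Nm^3
Total = 10.52740 * 6.7 = 70.53 Nm^3


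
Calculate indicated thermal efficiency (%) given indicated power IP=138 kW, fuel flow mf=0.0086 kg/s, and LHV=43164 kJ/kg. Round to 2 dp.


eta_ith = (IP / (mf * LHV)) * 100
Denominator = 0.0086 * 43164 = 371.2104 kW
eta_ith = (138 / 371.2104) * 100 = 37.18%


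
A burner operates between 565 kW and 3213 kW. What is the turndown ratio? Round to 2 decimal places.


TDR = Q_max / Q_min
TDR = 3213 / 565 = 5.69


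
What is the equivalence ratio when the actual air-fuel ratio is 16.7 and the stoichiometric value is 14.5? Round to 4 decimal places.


phi = AFR_stoich / AFR_actual
phi = 14.5 / 16.7 = 0.8683


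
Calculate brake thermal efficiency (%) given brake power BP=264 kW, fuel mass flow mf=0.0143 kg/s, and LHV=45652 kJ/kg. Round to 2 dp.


eta_BTE = (BP / (mf * LHV)) * 100
Denominator = 0.0143 * 45652 = 652.8236 kW
eta_BTE = (264 / 652.8236) * 100 = 40.44%


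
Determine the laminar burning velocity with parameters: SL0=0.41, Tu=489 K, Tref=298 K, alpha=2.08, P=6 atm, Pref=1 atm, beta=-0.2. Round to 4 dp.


SL = SL0 * (Tu/Tref)^alpha * (P/Pref)^beta
T ratio = 489/298 = 1.64093960
(T ratio)^alpha = 1.64093960^2.08 = 2.801513
(P/Pref)^beta = 6^(-0.2) = 0.698827
SL = 0.41 * 2.801513 * 0.698827 = 0.8027 m/s


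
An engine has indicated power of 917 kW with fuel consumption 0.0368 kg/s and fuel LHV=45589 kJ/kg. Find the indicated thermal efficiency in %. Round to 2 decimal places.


eta_ith = (IP / (mf * LHV)) * 100
Denominator = 0.0368 * 45589 = 1677.6752 kW
eta_ith = (917 / 1677.6752) * 100 = 54.66%


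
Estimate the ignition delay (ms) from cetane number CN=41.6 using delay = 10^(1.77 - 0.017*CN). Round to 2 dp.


delay = 10^(1.77 - 0.017*CN)
Exponent = 1.77 - 0.017*41.6 = 1.0628
delay = 10^1.0628 = 11.56 ms


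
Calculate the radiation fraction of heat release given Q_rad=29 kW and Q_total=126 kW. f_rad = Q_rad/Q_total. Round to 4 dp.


f_rad = Q_rad / Q_total
f_rad = 29 / 126 = 0.2302


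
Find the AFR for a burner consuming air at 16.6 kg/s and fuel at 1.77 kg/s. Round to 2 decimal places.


AFR = m_air / m_fuel
AFR = 16.6 / 1.77 = 9.38


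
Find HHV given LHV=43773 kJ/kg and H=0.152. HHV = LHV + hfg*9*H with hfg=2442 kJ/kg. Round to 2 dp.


HHV = LHV + hfg * 9 * H
Water addition = 2442 * 9 * 0.152 = 3340.656 kJ/kg
HHV = 43773 + 3340.656 = 47113.66 kJ/kg


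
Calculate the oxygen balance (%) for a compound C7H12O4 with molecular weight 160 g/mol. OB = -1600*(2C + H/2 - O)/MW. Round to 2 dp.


OB = -1600 * (2C + H/2 - O) / MW
Inner = 2*7 + 12/2 - 4 = 16.00
OB = -1600 * 16.00 / 160 = -160.00%


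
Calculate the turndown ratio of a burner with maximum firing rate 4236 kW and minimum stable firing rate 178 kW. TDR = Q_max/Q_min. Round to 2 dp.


TDR = Q_max / Q_min
TDR = 4236 / 178 = 23.80


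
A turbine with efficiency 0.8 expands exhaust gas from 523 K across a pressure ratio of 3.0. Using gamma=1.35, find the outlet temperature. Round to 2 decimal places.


T_out = T_in * (1 - eta * (1 - PR^(-(gamma-1)/gamma)))
Exponent = -(1.35-1)/1.35 = -0.25925926
PR^exp = 3.0^(-0.25925926) = 0.75214556
Factor = 1 - 0.8*(1 - 0.75214556) = 0.80171645
T_out = 523 * 0.80171645 = 419.30 K


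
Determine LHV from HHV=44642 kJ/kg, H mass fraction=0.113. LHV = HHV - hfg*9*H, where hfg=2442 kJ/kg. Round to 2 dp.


LHV = HHV - hfg * 9 * H
Water correction = 2442 * 9 * 0.113 = 2483.514 kJ/kg
LHV = 44642 - 2483.514 = 42158.49 kJ/kg


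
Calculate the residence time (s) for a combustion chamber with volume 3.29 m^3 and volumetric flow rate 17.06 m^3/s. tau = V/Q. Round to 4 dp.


tau = V / Q_flow
tau = 3.29 / 17.06 = 0.1928 s


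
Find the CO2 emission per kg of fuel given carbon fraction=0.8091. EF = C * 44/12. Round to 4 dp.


EF = C_frac * (M_CO2 / M_C)
EF = 0.8091 * (44/12)
EF = 0.8091 * 3.666667 = 2.9667 kg_CO2/kg_fuel


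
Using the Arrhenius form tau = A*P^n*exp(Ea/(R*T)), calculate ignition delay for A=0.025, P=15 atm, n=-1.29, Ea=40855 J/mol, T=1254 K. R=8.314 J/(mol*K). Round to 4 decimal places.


tau = A * P^n * exp(Ea/(R*T))
P^n = 15^(-1.29) = 0.03039781
Ea/(R*T) = 40855/(8.314*1254) = 3.918661
exp(Ea/(R*T)) = 50.332987
tau = 0.025 * 0.03039781 * 50.332987 = 0.0383 ms
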